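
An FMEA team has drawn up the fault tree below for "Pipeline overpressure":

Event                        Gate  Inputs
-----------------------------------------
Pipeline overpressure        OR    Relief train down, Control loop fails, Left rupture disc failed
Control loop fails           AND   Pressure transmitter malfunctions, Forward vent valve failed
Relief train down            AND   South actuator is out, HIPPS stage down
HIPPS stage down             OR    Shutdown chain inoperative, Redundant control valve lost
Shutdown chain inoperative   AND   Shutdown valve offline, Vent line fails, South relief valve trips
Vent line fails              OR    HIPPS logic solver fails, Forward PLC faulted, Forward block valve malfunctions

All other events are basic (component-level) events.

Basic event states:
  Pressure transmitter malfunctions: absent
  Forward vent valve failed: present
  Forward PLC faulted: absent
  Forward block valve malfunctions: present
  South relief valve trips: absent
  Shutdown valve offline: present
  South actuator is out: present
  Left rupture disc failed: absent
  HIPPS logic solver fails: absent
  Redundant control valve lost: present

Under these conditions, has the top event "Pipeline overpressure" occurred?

Yes

Vent line fails [OR]: HIPPS logic solver fails=not, Forward PLC faulted=not, Forward block valve malfunctions=occurs → at least one input occurs → occurs.
Shutdown chain inoperative [AND]: Shutdown valve offline=occurs, Vent line fails=occurs, South relief valve trips=not → not all inputs occur → does not occur.
HIPPS stage down [OR]: Shutdown chain inoperative=not, Redundant control valve lost=occurs → at least one input occurs → occurs.
Relief train down [AND]: South actuator is out=occurs, HIPPS stage down=occurs → all inputs occur → occurs.
Control loop fails [AND]: Pressure transmitter malfunctions=not, Forward vent valve failed=occurs → not all inputs occur → does not occur.
Pipeline overpressure [OR]: Relief train down=occurs, Control loop fails=not, Left rupture disc failed=not → at least one input occurs → occurs.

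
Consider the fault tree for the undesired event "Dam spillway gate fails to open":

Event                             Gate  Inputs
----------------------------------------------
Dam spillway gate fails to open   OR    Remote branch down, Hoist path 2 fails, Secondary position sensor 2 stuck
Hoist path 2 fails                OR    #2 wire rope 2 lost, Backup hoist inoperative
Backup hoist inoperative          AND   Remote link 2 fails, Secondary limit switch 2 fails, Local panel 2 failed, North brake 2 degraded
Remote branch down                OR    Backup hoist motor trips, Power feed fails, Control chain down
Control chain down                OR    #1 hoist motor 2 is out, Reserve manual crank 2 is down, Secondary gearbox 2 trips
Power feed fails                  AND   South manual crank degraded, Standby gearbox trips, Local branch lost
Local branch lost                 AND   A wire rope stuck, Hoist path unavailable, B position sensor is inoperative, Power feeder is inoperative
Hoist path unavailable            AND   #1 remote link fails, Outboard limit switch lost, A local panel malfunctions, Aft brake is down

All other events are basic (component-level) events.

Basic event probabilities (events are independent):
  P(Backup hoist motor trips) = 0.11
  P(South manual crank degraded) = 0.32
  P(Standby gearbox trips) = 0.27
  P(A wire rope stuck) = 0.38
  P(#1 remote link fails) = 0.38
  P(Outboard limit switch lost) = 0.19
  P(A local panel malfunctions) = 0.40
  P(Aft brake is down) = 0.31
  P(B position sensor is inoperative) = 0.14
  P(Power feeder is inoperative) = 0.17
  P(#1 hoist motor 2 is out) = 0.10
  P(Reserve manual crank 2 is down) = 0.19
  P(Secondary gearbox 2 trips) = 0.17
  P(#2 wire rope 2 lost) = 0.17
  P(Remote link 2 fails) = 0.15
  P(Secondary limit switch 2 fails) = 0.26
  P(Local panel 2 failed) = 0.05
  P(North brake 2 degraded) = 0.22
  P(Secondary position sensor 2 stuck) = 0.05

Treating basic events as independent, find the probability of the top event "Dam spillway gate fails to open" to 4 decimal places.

P(Hoist path unavailable) [AND] = 0.38 × 0.19 × 0.40 × 0.31 = 0.008953
P(Local branch lost) [AND] = 0.38 × 0.008953 × 0.14 × 0.17 = 0.000081
P(Power feed fails) [AND] = 0.32 × 0.27 × 0.000081 = 0.000007
P(Control chain down) [OR] = 1 − (1−0.10) × (1−0.19) × (1−0.17) = 0.394930
P(Remote branch down) [OR] = 1 − (1−0.11) × (1−0.000007) × (1−0.394930) = 0.461491
P(Backup hoist inoperative) [AND] = 0.15 × 0.26 × 0.05 × 0.22 = 0.000429
P(Hoist path 2 fails) [OR] = 1 − (1−0.17) × (1−0.000429) = 0.170356
P(Dam spillway gate fails to open) [OR] = 1 − (1−0.461491) × (1−0.170356) × (1−0.05) = 0.575568
Rounded to 4 decimal places: P(Dam spillway gate fails to open) ≈ 0.5756.

0.5756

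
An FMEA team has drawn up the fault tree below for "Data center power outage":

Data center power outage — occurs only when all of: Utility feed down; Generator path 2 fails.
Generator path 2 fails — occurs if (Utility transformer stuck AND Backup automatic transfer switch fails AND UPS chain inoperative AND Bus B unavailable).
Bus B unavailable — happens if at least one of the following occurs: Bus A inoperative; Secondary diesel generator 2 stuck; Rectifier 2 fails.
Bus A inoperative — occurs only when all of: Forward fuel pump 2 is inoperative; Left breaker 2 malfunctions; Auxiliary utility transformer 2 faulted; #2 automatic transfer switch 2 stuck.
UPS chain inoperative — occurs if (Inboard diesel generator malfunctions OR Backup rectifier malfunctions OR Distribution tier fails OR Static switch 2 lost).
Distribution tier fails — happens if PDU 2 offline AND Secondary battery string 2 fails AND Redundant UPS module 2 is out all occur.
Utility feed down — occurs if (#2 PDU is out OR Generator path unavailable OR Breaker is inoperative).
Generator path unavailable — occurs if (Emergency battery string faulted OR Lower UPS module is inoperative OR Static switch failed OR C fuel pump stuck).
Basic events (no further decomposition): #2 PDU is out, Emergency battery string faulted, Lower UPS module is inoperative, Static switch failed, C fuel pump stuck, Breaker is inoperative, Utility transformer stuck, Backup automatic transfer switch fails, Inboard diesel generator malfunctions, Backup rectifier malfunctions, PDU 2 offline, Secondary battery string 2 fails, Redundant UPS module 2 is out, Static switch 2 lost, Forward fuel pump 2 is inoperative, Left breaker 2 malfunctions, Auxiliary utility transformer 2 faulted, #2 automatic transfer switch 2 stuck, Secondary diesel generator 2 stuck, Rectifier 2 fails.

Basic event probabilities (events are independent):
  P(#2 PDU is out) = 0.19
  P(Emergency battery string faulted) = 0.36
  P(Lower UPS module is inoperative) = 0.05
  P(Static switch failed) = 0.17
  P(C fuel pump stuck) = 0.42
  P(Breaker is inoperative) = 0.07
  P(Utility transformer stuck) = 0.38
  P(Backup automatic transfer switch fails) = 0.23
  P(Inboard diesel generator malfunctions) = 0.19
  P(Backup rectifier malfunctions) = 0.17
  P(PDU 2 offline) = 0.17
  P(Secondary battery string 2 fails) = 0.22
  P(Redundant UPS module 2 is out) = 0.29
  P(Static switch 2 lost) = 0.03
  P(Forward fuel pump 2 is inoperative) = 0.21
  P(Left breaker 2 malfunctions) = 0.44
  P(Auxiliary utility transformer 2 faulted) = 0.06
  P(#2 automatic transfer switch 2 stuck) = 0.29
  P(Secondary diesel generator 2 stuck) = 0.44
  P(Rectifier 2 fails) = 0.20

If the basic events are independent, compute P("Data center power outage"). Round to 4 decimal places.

P(Generator path unavailable) [OR] = 1 − (1−0.36) × (1−0.05) × (1−0.17) × (1−0.42) = 0.707309
P(Utility feed down) [OR] = 1 − (1−0.19) × (1−0.707309) × (1−0.07) = 0.779516
P(Distribution tier fails) [AND] = 0.17 × 0.22 × 0.29 = 0.010846
P(UPS chain inoperative) [OR] = 1 − (1−0.19) × (1−0.17) × (1−0.010846) × (1−0.03) = 0.354942
P(Bus A inoperative) [AND] = 0.21 × 0.44 × 0.06 × 0.29 = 0.001608
P(Bus B unavailable) [OR] = 1 − (1−0.001608) × (1−0.44) × (1−0.20) = 0.552720
P(Generator path 2 fails) [AND] = 0.38 × 0.23 × 0.354942 × 0.552720 = 0.017146
P(Data center power outage) [AND] = 0.779516 × 0.017146 = 0.013366
Rounded to 4 decimal places: P(Data center power outage) ≈ 0.0134.

0.0134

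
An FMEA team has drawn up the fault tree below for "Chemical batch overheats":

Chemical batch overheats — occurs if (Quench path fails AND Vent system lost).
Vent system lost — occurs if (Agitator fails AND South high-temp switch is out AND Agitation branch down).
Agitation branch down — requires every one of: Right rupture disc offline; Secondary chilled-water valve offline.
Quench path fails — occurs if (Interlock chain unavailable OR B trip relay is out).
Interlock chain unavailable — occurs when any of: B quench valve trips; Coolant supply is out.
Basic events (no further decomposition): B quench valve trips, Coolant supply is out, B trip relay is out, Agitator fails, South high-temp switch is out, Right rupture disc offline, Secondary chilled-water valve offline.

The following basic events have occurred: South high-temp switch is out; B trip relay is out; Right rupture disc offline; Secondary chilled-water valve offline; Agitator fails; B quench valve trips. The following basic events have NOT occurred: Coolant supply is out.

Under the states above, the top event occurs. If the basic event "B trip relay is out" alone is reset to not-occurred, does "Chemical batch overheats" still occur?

Yes

Counterfactual: set "B trip relay is out" to not occurred.
Interlock chain unavailable [OR]: B quench valve trips=occurs, Coolant supply is out=not → at least one input occurs → occurs.
Quench path fails [OR]: Interlock chain unavailable=occurs, B trip relay is out=not → at least one input occurs → occurs.
Agitation branch down [AND]: Right rupture disc offline=occurs, Secondary chilled-water valve offline=occurs → all inputs occur → occurs.
Vent system lost [AND]: Agitator fails=occurs, South high-temp switch is out=occurs, Agitation branch down=occurs → all inputs occur → occurs.
Chemical batch overheats [AND]: Quench path fails=occurs, Vent system lost=occurs → all inputs occur → occurs.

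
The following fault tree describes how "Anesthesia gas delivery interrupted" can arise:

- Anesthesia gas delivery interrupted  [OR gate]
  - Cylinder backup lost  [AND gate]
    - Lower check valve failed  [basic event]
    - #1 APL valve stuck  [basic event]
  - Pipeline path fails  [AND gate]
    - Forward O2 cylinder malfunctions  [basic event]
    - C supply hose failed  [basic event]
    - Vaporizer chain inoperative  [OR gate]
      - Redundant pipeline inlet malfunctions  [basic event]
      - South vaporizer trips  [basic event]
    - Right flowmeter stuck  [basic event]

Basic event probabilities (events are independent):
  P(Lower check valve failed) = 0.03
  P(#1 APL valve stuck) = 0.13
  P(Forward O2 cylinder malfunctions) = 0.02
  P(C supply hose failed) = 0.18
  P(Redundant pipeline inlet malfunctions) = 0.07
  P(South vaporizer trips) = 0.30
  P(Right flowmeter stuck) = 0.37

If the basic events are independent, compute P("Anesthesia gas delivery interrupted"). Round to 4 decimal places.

0.0044

P(Cylinder backup lost) [AND] = 0.03 × 0.13 = 0.003900
P(Vaporizer chain inoperative) [OR] = 1 − (1−0.07) × (1−0.30) = 0.349000
P(Pipeline path fails) [AND] = 0.02 × 0.18 × 0.349000 × 0.37 = 0.000465
P(Anesthesia gas delivery interrupted) [OR] = 1 − (1−0.003900) × (1−0.000465) = 0.004363
Rounded to 4 decimal places: P(Anesthesia gas delivery interrupted) ≈ 0.0044.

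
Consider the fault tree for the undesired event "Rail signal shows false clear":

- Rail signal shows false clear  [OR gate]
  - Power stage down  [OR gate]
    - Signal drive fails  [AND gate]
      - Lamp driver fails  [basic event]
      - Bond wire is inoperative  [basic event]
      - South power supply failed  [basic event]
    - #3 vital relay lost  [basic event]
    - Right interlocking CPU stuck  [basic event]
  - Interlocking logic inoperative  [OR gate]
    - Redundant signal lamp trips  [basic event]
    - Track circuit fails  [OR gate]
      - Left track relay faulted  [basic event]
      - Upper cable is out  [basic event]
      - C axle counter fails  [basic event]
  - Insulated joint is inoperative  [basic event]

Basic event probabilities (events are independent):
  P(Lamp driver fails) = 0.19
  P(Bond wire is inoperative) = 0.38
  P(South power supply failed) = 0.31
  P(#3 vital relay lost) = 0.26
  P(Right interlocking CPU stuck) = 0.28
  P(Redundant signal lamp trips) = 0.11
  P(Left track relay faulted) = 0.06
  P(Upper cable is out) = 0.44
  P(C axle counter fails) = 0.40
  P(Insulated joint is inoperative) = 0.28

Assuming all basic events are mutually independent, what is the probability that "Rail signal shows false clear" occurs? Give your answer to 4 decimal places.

0.8946

P(Signal drive fails) [AND] = 0.19 × 0.38 × 0.31 = 0.022382
P(Power stage down) [OR] = 1 − (1−0.022382) × (1−0.26) × (1−0.28) = 0.479125
P(Track circuit fails) [OR] = 1 − (1−0.06) × (1−0.44) × (1−0.40) = 0.684160
P(Interlocking logic inoperative) [OR] = 1 − (1−0.11) × (1−0.684160) = 0.718902
P(Rail signal shows false clear) [OR] = 1 − (1−0.479125) × (1−0.718902) × (1−0.28) = 0.894580
Rounded to 4 decimal places: P(Rail signal shows false clear) ≈ 0.8946.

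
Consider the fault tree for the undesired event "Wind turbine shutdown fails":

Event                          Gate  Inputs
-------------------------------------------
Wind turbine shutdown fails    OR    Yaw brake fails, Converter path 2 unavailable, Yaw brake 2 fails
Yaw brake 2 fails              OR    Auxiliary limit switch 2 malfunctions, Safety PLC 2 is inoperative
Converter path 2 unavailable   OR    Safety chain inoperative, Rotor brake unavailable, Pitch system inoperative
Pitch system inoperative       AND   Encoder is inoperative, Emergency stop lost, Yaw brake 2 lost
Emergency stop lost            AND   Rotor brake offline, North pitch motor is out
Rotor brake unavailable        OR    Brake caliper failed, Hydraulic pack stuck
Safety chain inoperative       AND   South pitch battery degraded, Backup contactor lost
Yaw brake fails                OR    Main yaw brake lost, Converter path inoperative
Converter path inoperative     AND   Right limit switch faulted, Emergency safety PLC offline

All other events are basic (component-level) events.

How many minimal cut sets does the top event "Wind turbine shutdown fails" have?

Converter path inoperative [AND]: one cut set from each child combined → 1 × 1 = 1 cut set(s).
Yaw brake fails [OR]: union of children's cut sets → 2 cut set(s).
Safety chain inoperative [AND]: one cut set from each child combined → 1 × 1 = 1 cut set(s).
Rotor brake unavailable [OR]: union of children's cut sets → 2 cut set(s).
Emergency stop lost [AND]: one cut set from each child combined → 1 × 1 = 1 cut set(s).
Pitch system inoperative [AND]: one cut set from each child combined → 1 × 1 × 1 = 1 cut set(s).
Converter path 2 unavailable [OR]: union of children's cut sets → 4 cut set(s).
Yaw brake 2 fails [OR]: union of children's cut sets → 2 cut set(s).
Wind turbine shutdown fails [OR]: union of children's cut sets → 8 cut set(s).
Minimal cut sets: {Main yaw brake lost}; {Emergency safety PLC offline, Right limit switch faulted}; {Backup contactor lost, South pitch battery degraded}; {Brake caliper failed}; {Hydraulic pack stuck}; {Encoder is inoperative, North pitch motor is out, Rotor brake offline, Yaw brake 2 lost}; {Auxiliary limit switch 2 malfunctions}; {Safety PLC 2 is inoperative}.

8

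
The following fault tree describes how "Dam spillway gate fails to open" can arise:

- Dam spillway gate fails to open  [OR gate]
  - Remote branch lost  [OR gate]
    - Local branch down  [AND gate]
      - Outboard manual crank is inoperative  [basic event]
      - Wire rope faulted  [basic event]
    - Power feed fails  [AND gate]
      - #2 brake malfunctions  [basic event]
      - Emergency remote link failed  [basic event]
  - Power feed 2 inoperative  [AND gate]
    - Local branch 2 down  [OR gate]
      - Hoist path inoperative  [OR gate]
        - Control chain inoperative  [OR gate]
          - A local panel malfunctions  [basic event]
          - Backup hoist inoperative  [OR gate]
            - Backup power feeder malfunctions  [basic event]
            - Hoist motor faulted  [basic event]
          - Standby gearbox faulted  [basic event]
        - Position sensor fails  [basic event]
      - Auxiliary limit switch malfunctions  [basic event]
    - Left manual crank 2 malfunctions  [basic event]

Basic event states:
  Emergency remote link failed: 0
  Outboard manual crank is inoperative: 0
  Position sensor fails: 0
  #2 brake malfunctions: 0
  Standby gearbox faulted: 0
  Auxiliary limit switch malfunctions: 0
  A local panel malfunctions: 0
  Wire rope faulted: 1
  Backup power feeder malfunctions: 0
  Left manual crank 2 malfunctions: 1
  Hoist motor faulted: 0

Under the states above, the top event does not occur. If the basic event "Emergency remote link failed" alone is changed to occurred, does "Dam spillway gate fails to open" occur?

No

Counterfactual: set "Emergency remote link failed" to occurred.
Local branch down [AND]: Outboard manual crank is inoperative=not, Wire rope faulted=occurs → not all inputs occur → does not occur.
Power feed fails [AND]: #2 brake malfunctions=not, Emergency remote link failed=occurs → not all inputs occur → does not occur.
Remote branch lost [OR]: Local branch down=not, Power feed fails=not → no input occurs → does not occur.
Backup hoist inoperative [OR]: Backup power feeder malfunctions=not, Hoist motor faulted=not → no input occurs → does not occur.
Control chain inoperative [OR]: A local panel malfunctions=not, Backup hoist inoperative=not, Standby gearbox faulted=not → no input occurs → does not occur.
Hoist path inoperative [OR]: Control chain inoperative=not, Position sensor fails=not → no input occurs → does not occur.
Local branch 2 down [OR]: Hoist path inoperative=not, Auxiliary limit switch malfunctions=not → no input occurs → does not occur.
Power feed 2 inoperative [AND]: Local branch 2 down=not, Left manual crank 2 malfunctions=occurs → not all inputs occur → does not occur.
Dam spillway gate fails to open [OR]: Remote branch lost=not, Power feed 2 inoperative=not → no input occurs → does not occur.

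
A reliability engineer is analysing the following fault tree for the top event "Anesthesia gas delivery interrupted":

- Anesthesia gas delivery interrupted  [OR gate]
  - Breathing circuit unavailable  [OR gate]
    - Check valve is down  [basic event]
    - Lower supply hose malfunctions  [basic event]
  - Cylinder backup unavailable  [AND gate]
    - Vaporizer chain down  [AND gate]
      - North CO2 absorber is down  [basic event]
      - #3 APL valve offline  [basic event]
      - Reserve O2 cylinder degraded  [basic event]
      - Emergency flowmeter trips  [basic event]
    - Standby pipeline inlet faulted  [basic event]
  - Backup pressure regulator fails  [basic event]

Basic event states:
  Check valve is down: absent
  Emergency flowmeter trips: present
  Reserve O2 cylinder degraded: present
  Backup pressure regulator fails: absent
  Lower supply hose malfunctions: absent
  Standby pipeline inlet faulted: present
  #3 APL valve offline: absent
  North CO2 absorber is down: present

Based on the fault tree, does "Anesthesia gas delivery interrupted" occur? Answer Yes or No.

No

Breathing circuit unavailable [OR]: Check valve is down=not, Lower supply hose malfunctions=not → no input occurs → does not occur.
Vaporizer chain down [AND]: North CO2 absorber is down=occurs, #3 APL valve offline=not, Reserve O2 cylinder degraded=occurs, Emergency flowmeter trips=occurs → not all inputs occur → does not occur.
Cylinder backup unavailable [AND]: Vaporizer chain down=not, Standby pipeline inlet faulted=occurs → not all inputs occur → does not occur.
Anesthesia gas delivery interrupted [OR]: Breathing circuit unavailable=not, Cylinder backup unavailable=not, Backup pressure regulator fails=not → no input occurs → does not occur.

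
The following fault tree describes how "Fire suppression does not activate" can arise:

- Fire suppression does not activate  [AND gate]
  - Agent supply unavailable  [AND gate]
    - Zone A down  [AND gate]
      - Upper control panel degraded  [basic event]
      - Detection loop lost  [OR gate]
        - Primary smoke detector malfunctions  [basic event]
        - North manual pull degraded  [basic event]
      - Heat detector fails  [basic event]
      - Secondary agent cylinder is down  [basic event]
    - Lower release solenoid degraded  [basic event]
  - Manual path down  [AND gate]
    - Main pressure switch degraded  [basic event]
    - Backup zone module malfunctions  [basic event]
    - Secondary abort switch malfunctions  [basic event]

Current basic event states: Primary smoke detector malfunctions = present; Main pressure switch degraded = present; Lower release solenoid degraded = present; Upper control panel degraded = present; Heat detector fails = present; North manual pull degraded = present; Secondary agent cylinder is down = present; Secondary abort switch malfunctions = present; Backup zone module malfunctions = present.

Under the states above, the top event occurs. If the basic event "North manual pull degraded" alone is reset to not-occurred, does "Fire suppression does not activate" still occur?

Yes

Counterfactual: set "North manual pull degraded" to not occurred.
Detection loop lost [OR]: Primary smoke detector malfunctions=occurs, North manual pull degraded=not → at least one input occurs → occurs.
Zone A down [AND]: Upper control panel degraded=occurs, Detection loop lost=occurs, Heat detector fails=occurs, Secondary agent cylinder is down=occurs → all inputs occur → occurs.
Agent supply unavailable [AND]: Zone A down=occurs, Lower release solenoid degraded=occurs → all inputs occur → occurs.
Manual path down [AND]: Main pressure switch degraded=occurs, Backup zone module malfunctions=occurs, Secondary abort switch malfunctions=occurs → all inputs occur → occurs.
Fire suppression does not activate [AND]: Agent supply unavailable=occurs, Manual path down=occurs → all inputs occur → occurs.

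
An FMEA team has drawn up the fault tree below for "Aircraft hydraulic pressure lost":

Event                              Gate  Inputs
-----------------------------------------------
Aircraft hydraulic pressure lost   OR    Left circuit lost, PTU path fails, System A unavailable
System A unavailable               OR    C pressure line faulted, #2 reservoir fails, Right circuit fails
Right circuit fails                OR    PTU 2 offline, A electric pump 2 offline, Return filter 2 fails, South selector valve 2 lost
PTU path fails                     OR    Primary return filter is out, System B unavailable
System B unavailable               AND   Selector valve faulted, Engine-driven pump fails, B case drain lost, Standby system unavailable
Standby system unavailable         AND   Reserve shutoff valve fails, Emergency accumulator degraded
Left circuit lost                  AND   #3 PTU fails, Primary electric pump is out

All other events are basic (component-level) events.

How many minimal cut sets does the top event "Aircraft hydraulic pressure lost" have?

9

Left circuit lost [AND]: one cut set from each child combined → 1 × 1 = 1 cut set(s).
Standby system unavailable [AND]: one cut set from each child combined → 1 × 1 = 1 cut set(s).
System B unavailable [AND]: one cut set from each child combined → 1 × 1 × 1 × 1 = 1 cut set(s).
PTU path fails [OR]: union of children's cut sets → 2 cut set(s).
Right circuit fails [OR]: union of children's cut sets → 4 cut set(s).
System A unavailable [OR]: union of children's cut sets → 6 cut set(s).
Aircraft hydraulic pressure lost [OR]: union of children's cut sets → 9 cut set(s).
Minimal cut sets: {#3 PTU fails, Primary electric pump is out}; {Primary return filter is out}; {B case drain lost, Emergency accumulator degraded, Engine-driven pump fails, Reserve shutoff valve fails, Selector valve faulted}; {C pressure line faulted}; {#2 reservoir fails}; {PTU 2 offline}; {A electric pump 2 offline}; {Return filter 2 fails}; {South selector valve 2 lost}.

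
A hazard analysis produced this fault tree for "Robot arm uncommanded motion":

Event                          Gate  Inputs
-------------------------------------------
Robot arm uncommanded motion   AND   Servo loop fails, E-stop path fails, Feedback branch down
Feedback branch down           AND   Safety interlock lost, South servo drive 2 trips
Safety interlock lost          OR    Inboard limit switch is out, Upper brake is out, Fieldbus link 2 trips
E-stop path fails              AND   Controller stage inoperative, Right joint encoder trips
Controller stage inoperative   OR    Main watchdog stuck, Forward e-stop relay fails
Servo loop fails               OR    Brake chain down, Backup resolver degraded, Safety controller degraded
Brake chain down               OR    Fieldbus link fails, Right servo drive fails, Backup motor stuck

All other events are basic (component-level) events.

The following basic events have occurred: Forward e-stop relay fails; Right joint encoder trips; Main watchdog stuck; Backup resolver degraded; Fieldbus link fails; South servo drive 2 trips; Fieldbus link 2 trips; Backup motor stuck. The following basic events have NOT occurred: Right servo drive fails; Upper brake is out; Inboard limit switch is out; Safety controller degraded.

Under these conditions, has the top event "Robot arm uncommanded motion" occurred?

Brake chain down [OR]: Fieldbus link fails=occurs, Right servo drive fails=not, Backup motor stuck=occurs → at least one input occurs → occurs.
Servo loop fails [OR]: Brake chain down=occurs, Backup resolver degraded=occurs, Safety controller degraded=not → at least one input occurs → occurs.
Controller stage inoperative [OR]: Main watchdog stuck=occurs, Forward e-stop relay fails=occurs → at least one input occurs → occurs.
E-stop path fails [AND]: Controller stage inoperative=occurs, Right joint encoder trips=occurs → all inputs occur → occurs.
Safety interlock lost [OR]: Inboard limit switch is out=not, Upper brake is out=not, Fieldbus link 2 trips=occurs → at least one input occurs → occurs.
Feedback branch down [AND]: Safety interlock lost=occurs, South servo drive 2 trips=occurs → all inputs occur → occurs.
Robot arm uncommanded motion [AND]: Servo loop fails=occurs, E-stop path fails=occurs, Feedback branch down=occurs → all inputs occur → occurs.

Yes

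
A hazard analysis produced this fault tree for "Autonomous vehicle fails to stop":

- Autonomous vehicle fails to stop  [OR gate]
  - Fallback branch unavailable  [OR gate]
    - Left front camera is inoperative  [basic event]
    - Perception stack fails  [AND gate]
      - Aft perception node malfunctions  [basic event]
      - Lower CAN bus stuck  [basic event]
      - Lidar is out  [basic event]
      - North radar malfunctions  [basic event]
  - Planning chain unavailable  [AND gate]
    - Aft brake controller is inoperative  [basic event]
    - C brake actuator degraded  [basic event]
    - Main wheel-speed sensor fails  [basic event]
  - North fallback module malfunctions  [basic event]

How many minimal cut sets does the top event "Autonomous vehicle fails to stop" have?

Perception stack fails [AND]: one cut set from each child combined → 1 × 1 × 1 × 1 = 1 cut set(s).
Fallback branch unavailable [OR]: union of children's cut sets → 2 cut set(s).
Planning chain unavailable [AND]: one cut set from each child combined → 1 × 1 × 1 = 1 cut set(s).
Autonomous vehicle fails to stop [OR]: union of children's cut sets → 4 cut set(s).
Minimal cut sets: {Left front camera is inoperative}; {Aft perception node malfunctions, Lidar is out, Lower CAN bus stuck, North radar malfunctions}; {Aft brake controller is inoperative, C brake actuator degraded, Main wheel-speed sensor fails}; {North fallback module malfunctions}.

4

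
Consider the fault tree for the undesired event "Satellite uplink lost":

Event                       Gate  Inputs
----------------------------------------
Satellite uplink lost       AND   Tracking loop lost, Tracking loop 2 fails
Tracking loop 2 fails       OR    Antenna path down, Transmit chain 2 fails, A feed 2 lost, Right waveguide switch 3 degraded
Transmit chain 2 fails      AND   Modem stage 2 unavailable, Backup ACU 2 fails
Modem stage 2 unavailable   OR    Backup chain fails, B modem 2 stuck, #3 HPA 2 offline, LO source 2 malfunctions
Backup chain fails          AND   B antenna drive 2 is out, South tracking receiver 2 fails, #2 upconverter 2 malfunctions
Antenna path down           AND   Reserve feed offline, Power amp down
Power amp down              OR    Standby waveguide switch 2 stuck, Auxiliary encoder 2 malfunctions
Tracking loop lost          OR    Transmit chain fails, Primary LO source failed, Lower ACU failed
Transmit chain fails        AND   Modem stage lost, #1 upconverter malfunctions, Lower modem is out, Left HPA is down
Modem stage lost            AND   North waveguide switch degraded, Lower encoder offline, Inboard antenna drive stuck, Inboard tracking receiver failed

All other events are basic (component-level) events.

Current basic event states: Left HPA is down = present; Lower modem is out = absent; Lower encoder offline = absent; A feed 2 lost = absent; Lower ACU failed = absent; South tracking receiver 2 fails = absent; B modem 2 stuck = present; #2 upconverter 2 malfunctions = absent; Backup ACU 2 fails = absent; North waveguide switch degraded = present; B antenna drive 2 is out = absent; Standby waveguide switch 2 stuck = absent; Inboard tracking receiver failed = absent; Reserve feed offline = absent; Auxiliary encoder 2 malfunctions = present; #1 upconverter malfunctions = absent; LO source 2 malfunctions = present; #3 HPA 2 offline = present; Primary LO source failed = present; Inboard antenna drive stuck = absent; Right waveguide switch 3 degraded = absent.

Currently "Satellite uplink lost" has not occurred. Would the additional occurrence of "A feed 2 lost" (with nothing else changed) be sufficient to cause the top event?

Counterfactual: set "A feed 2 lost" to occurred.
Modem stage lost [AND]: North waveguide switch degraded=occurs, Lower encoder offline=not, Inboard antenna drive stuck=not, Inboard tracking receiver failed=not → not all inputs occur → does not occur.
Transmit chain fails [AND]: Modem stage lost=not, #1 upconverter malfunctions=not, Lower modem is out=not, Left HPA is down=occurs → not all inputs occur → does not occur.
Tracking loop lost [OR]: Transmit chain fails=not, Primary LO source failed=occurs, Lower ACU failed=not → at least one input occurs → occurs.
Power amp down [OR]: Standby waveguide switch 2 stuck=not, Auxiliary encoder 2 malfunctions=occurs → at least one input occurs → occurs.
Antenna path down [AND]: Reserve feed offline=not, Power amp down=occurs → not all inputs occur → does not occur.
Backup chain fails [AND]: B antenna drive 2 is out=not, South tracking receiver 2 fails=not, #2 upconverter 2 malfunctions=not → not all inputs occur → does not occur.
Modem stage 2 unavailable [OR]: Backup chain fails=not, B modem 2 stuck=occurs, #3 HPA 2 offline=occurs, LO source 2 malfunctions=occurs → at least one input occurs → occurs.
Transmit chain 2 fails [AND]: Modem stage 2 unavailable=occurs, Backup ACU 2 fails=not → not all inputs occur → does not occur.
Tracking loop 2 fails [OR]: Antenna path down=not, Transmit chain 2 fails=not, A feed 2 lost=occurs, Right waveguide switch 3 degraded=not → at least one input occurs → occurs.
Satellite uplink lost [AND]: Tracking loop lost=occurs, Tracking loop 2 fails=occurs → all inputs occur → occurs.

Yes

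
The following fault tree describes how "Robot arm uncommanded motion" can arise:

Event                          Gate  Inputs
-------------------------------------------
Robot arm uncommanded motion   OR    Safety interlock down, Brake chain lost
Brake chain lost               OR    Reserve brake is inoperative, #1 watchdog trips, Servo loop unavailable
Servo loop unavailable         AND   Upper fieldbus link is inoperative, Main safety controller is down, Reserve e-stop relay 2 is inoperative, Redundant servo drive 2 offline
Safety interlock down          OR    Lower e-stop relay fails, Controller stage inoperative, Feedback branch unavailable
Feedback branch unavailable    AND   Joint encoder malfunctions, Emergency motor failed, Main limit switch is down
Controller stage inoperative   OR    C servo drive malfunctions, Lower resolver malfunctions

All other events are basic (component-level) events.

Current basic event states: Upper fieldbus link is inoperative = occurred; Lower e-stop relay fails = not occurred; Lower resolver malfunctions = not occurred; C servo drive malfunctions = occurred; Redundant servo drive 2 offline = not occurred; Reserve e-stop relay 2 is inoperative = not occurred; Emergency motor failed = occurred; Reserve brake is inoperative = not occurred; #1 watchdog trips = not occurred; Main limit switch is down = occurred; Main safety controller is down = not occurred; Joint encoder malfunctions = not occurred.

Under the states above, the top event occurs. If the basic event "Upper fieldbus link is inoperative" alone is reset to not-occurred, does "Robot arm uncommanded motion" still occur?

Counterfactual: set "Upper fieldbus link is inoperative" to not occurred.
Controller stage inoperative [OR]: C servo drive malfunctions=occurs, Lower resolver malfunctions=not → at least one input occurs → occurs.
Feedback branch unavailable [AND]: Joint encoder malfunctions=not, Emergency motor failed=occurs, Main limit switch is down=occurs → not all inputs occur → does not occur.
Safety interlock down [OR]: Lower e-stop relay fails=not, Controller stage inoperative=occurs, Feedback branch unavailable=not → at least one input occurs → occurs.
Servo loop unavailable [AND]: Upper fieldbus link is inoperative=not, Main safety controller is down=not, Reserve e-stop relay 2 is inoperative=not, Redundant servo drive 2 offline=not → not all inputs occur → does not occur.
Brake chain lost [OR]: Reserve brake is inoperative=not, #1 watchdog trips=not, Servo loop unavailable=not → no input occurs → does not occur.
Robot arm uncommanded motion [OR]: Safety interlock down=occurs, Brake chain lost=not → at least one input occurs → occurs.

Yes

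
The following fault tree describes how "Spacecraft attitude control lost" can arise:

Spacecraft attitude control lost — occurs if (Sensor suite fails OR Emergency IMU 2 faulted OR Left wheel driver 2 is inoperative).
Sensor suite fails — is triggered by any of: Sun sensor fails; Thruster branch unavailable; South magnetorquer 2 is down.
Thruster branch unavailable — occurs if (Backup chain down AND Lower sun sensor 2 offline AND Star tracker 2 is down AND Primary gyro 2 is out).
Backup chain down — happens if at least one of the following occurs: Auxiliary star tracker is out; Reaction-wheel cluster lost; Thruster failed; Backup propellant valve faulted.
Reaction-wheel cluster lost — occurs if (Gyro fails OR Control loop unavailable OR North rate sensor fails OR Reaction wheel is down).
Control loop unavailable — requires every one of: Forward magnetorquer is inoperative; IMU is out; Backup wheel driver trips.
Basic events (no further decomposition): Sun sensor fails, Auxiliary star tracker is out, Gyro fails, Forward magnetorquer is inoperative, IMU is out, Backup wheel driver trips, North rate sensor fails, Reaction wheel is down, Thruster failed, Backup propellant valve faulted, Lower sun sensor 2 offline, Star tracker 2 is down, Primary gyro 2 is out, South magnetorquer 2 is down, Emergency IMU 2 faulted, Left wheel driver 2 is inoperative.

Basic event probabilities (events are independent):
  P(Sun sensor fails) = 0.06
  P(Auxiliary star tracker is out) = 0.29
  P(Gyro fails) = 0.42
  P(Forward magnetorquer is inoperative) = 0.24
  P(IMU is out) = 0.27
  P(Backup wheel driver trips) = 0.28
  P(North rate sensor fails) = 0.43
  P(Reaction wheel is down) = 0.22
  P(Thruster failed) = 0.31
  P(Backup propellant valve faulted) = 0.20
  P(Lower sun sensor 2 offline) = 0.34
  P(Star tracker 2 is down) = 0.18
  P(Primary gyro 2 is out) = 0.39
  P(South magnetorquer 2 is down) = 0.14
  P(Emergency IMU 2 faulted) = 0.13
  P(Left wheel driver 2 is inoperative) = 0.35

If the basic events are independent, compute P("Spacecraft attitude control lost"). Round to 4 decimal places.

0.5527

P(Control loop unavailable) [AND] = 0.24 × 0.27 × 0.28 = 0.018144
P(Reaction-wheel cluster lost) [OR] = 1 − (1−0.42) × (1−0.018144) × (1−0.43) × (1−0.22) = 0.746811
P(Backup chain down) [OR] = 1 − (1−0.29) × (1−0.746811) × (1−0.31) × (1−0.20) = 0.900770
P(Thruster branch unavailable) [AND] = 0.900770 × 0.34 × 0.18 × 0.39 = 0.021500
P(Sensor suite fails) [OR] = 1 − (1−0.06) × (1−0.021500) × (1−0.14) = 0.208981
P(Spacecraft attitude control lost) [OR] = 1 − (1−0.208981) × (1−0.13) × (1−0.35) = 0.552679
Rounded to 4 decimal places: P(Spacecraft attitude control lost) ≈ 0.5527.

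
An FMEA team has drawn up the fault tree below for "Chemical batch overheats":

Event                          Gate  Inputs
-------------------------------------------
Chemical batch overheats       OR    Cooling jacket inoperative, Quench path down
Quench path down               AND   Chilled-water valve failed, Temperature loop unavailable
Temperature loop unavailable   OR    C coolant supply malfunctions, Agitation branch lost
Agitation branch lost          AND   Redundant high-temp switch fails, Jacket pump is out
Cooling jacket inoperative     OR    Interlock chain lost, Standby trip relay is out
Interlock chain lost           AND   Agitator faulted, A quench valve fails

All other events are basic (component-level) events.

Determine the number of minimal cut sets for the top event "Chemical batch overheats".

4

Interlock chain lost [AND]: one cut set from each child combined → 1 × 1 = 1 cut set(s).
Cooling jacket inoperative [OR]: union of children's cut sets → 2 cut set(s).
Agitation branch lost [AND]: one cut set from each child combined → 1 × 1 = 1 cut set(s).
Temperature loop unavailable [OR]: union of children's cut sets → 2 cut set(s).
Quench path down [AND]: one cut set from each child combined → 1 × 2 = 2 cut set(s).
Chemical batch overheats [OR]: union of children's cut sets → 4 cut set(s).
Minimal cut sets: {A quench valve fails, Agitator faulted}; {Standby trip relay is out}; {C coolant supply malfunctions, Chilled-water valve failed}; {Chilled-water valve failed, Jacket pump is out, Redundant high-temp switch fails}.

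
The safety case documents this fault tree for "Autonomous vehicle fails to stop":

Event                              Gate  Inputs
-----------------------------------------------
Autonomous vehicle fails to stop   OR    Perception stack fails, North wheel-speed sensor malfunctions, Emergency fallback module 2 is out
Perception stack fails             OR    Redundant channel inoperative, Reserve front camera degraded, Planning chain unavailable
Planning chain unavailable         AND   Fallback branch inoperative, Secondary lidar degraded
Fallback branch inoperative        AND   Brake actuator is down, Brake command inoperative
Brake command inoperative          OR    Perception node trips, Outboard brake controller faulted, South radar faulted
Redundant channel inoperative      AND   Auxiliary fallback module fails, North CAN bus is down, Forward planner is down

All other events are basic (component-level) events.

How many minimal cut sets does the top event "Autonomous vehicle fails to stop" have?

7

Redundant channel inoperative [AND]: one cut set from each child combined → 1 × 1 × 1 = 1 cut set(s).
Brake command inoperative [OR]: union of children's cut sets → 3 cut set(s).
Fallback branch inoperative [AND]: one cut set from each child combined → 1 × 3 = 3 cut set(s).
Planning chain unavailable [AND]: one cut set from each child combined → 3 × 1 = 3 cut set(s).
Perception stack fails [OR]: union of children's cut sets → 5 cut set(s).
Autonomous vehicle fails to stop [OR]: union of children's cut sets → 7 cut set(s).
Minimal cut sets: {Auxiliary fallback module fails, Forward planner is down, North CAN bus is down}; {Reserve front camera degraded}; {Brake actuator is down, Perception node trips, Secondary lidar degraded}; {Brake actuator is down, Outboard brake controller faulted, Secondary lidar degraded}; {Brake actuator is down, Secondary lidar degraded, South radar faulted}; {North wheel-speed sensor malfunctions}; {Emergency fallback module 2 is out}.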